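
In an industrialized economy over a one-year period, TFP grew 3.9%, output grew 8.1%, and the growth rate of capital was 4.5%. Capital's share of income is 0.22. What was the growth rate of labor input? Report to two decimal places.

4.12%

Labor's share = 1 − 0.22 = 0.78.
gY = gA + 0.22×4.5 + 0.78×g.
0.78×g = 8.1 − 3.9 − 0.99 = 3.21.
g = 3.21 / 0.78 = 4.1154%.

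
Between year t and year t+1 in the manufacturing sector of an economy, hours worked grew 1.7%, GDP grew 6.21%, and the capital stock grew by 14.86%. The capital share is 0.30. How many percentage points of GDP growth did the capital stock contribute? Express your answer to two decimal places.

Contribution = share × growth = 0.3 × 14.86 = 4.458 pp.

4.46 percentage points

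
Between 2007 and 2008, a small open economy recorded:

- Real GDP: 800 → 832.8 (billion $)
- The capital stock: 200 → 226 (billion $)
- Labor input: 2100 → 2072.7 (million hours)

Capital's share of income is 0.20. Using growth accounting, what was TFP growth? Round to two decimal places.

TFP grew 2.54%.

Real GDP growth = (832.8 − 800) / 800 = 4.1%.
The capital stock growth = (226 − 200) / 200 = 13%.
Labor input growth = (2072.7 − 2100) / 2100 = -1.3%.
Labor's share = 1 − 0.2 = 0.8.
The capital stock: 0.2 × 13 = 2.6 pp.
Labor input: 0.8 × (-1.3) = -1.04 pp.
TFP growth = 4.1 − 1.56 = 2.54%.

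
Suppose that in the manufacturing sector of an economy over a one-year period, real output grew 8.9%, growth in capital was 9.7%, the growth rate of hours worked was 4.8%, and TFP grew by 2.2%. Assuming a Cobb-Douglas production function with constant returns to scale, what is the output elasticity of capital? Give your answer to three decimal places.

gY = gA + α·gK + (1−α)·gL, so gY − gA − gL = α(gK − gL).
8.9 − 2.2 − 4.8 = α × (9.7 − 4.8).
1.9 = 4.9 α, so α = 0.38776.

The output elasticity of capital is 0.388.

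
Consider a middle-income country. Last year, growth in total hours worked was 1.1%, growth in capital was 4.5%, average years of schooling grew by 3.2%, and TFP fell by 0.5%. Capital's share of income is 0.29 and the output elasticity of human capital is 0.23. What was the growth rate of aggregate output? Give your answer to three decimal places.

Labor's share = 1 − 0.29 − 0.23 = 0.48.
Capital: 0.29 × 4.5 = 1.305 pp.
Average years of schooling: 0.23 × 3.2 = 0.736 pp.
Total hours worked: 0.48 × 1.1 = 0.528 pp.
Output growth = -0.5 + 2.569 = 2.069%.

2.069%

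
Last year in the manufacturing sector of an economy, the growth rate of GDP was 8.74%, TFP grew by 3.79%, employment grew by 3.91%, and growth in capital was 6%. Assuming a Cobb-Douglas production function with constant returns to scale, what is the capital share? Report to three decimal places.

0.498

gY = gA + α·gK + (1−α)·gL, so gY − gA − gL = α(gK − gL).
8.74 − 3.79 − 3.91 = α × (6 − 3.91).
1.04 = 2.09 α, so α = 0.49761.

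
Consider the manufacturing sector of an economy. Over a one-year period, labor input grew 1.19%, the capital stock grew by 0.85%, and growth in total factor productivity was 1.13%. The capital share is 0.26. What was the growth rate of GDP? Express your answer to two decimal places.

Labor's share = 1 − 0.26 = 0.74.
The capital stock: 0.26 × 0.85 = 0.221 pp.
Labor input: 0.74 × 1.19 = 0.8806 pp.
Output growth = 1.13 + 1.1016 = 2.2316%.

2.23%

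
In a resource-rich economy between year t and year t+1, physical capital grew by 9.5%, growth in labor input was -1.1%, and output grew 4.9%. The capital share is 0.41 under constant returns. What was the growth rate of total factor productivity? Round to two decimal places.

1.65%

Labor's share = 1 − 0.41 = 0.59.
Physical capital: 0.41 × 9.5 = 3.895 pp.
Labor input: 0.59 × (-1.1) = -0.649 pp.
TFP growth = 4.9 − 3.246 = 1.654%.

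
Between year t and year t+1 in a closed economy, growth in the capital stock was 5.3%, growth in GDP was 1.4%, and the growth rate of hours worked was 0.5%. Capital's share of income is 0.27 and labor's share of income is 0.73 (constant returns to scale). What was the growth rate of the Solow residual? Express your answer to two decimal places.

Labor's share = 1 − 0.27 = 0.73.
The capital stock: 0.27 × 5.3 = 1.431 pp.
Hours worked: 0.73 × 0.5 = 0.365 pp.
TFP growth = 1.4 − 1.796 = -0.396%.

-0.40%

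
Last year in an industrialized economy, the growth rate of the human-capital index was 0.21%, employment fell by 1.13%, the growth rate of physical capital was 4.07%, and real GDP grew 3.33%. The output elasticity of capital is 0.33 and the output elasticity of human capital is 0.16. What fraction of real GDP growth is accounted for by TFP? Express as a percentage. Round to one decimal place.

Labor's share = 1 − 0.33 − 0.16 = 0.51.
Physical capital: 0.33 × 4.07 = 1.3431 pp.
The human-capital index: 0.16 × 0.21 = 0.0336 pp.
Employment: 0.51 × (-1.13) = -0.5763 pp.
TFP growth = 3.33 − 0.8004 = 2.5296%.
TFP share of growth = 2.5296 / 3.33 × 100 = 75.964%.

TFP accounted for 76.0% of growth.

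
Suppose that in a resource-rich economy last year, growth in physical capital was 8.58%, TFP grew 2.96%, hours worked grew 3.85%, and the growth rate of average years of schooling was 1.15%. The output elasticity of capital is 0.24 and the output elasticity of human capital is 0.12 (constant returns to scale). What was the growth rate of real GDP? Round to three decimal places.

Real GDP growth was 7.621%.

Labor's share = 1 − 0.24 − 0.12 = 0.64.
Physical capital: 0.24 × 8.58 = 2.0592 pp.
Average years of schooling: 0.12 × 1.15 = 0.138 pp.
Hours worked: 0.64 × 3.85 = 2.464 pp.
Output growth = 2.96 + 4.6612 = 7.6212%.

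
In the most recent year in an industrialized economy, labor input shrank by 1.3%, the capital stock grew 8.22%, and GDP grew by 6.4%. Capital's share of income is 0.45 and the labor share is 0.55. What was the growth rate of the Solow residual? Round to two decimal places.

3.42%

Labor's share = 1 − 0.45 = 0.55.
The capital stock: 0.45 × 8.22 = 3.699 pp.
Labor input: 0.55 × (-1.3) = -0.715 pp.
TFP growth = 6.4 − 2.984 = 3.416%.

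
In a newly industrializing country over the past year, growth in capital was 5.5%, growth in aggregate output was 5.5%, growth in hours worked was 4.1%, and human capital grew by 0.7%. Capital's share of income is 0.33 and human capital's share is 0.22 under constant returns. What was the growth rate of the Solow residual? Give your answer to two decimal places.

Labor's share = 1 − 0.33 − 0.22 = 0.45.
Capital: 0.33 × 5.5 = 1.815 pp.
Human capital: 0.22 × 0.7 = 0.154 pp.
Hours worked: 0.45 × 4.1 = 1.845 pp.
TFP growth = 5.5 − 3.814 = 1.686%.

1.69%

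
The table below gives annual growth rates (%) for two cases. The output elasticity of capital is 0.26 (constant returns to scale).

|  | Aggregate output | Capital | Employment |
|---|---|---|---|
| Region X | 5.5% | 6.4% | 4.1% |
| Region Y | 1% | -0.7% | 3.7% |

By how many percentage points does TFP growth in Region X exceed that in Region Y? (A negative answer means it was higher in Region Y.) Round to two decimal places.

2.36 percentage points

Labor's share = 1 − 0.26 = 0.74.
Region X: TFP = 5.5 − 1.664 − 3.034 = 0.802%.
Region Y: TFP = 1 + 0.182 − 2.738 = -1.556%.
Difference = 0.802 − (-1.556) = 2.358 pp.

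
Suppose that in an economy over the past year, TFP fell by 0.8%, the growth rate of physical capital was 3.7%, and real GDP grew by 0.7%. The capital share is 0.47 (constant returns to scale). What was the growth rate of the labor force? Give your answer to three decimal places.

Labor's share = 1 − 0.47 = 0.53.
gY = gA + 0.47×3.7 + 0.53×g.
0.53×g = 0.7 + 0.8 − 1.739 = -0.239.
g = -0.239 / 0.53 = -0.45094%.

-0.451%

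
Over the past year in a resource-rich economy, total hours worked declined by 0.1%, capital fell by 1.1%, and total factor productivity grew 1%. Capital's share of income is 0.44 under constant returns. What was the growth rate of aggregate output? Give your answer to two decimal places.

0.46%

Labor's share = 1 − 0.44 = 0.56.
Capital: 0.44 × (-1.1) = -0.484 pp.
Total hours worked: 0.56 × (-0.1) = -0.056 pp.
Output growth = 1 + (-0.54) = 0.46%.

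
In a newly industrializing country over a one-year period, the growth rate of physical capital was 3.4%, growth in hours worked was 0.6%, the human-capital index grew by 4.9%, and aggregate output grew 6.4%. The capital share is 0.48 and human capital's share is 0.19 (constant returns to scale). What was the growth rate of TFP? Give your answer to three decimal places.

3.639%

Labor's share = 1 − 0.48 − 0.19 = 0.33.
Physical capital: 0.48 × 3.4 = 1.632 pp.
The human-capital index: 0.19 × 4.9 = 0.931 pp.
Hours worked: 0.33 × 0.6 = 0.198 pp.
TFP growth = 6.4 − 2.761 = 3.639%.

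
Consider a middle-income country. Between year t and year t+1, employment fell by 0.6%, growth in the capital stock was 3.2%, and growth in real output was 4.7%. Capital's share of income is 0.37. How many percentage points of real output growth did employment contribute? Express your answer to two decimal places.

Labor's share = 1 − 0.37 = 0.63.
Contribution = share × growth = 0.63 × (-0.6) = -0.378 pp.

-0.38 percentage points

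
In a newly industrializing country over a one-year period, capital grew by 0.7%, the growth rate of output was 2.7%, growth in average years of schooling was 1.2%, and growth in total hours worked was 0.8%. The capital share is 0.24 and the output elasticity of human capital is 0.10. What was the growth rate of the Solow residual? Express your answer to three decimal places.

1.884%

Labor's share = 1 − 0.24 − 0.1 = 0.66.
Capital: 0.24 × 0.7 = 0.168 pp.
Average years of schooling: 0.1 × 1.2 = 0.12 pp.
Total hours worked: 0.66 × 0.8 = 0.528 pp.
TFP growth = 2.7 − 0.816 = 1.884%.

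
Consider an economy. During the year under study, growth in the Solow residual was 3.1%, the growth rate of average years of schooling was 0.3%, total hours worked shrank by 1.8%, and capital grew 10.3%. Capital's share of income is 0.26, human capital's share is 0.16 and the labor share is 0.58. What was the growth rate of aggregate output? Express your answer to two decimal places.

Labor's share = 1 − 0.26 − 0.16 = 0.58.
Capital: 0.26 × 10.3 = 2.678 pp.
Average years of schooling: 0.16 × 0.3 = 0.048 pp.
Total hours worked: 0.58 × (-1.8) = -1.044 pp.
Output growth = 3.1 + 1.682 = 4.782%.

4.78%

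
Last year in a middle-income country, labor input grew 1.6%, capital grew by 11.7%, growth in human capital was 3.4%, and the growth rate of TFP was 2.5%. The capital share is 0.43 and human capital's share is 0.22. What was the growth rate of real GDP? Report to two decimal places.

Labor's share = 1 − 0.43 − 0.22 = 0.35.
Capital: 0.43 × 11.7 = 5.031 pp.
Human capital: 0.22 × 3.4 = 0.748 pp.
Labor input: 0.35 × 1.6 = 0.56 pp.
Output growth = 2.5 + 6.339 = 8.839%.

Real GDP growth was 8.84%.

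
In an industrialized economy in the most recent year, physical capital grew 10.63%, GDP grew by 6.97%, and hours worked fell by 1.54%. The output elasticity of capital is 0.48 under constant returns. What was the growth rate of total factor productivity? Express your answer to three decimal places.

Labor's share = 1 − 0.48 = 0.52.
Physical capital: 0.48 × 10.63 = 5.1024 pp.
Hours worked: 0.52 × (-1.54) = -0.8008 pp.
TFP growth = 6.97 − 4.3016 = 2.6684%.

Total factor productivity growth was 2.668%.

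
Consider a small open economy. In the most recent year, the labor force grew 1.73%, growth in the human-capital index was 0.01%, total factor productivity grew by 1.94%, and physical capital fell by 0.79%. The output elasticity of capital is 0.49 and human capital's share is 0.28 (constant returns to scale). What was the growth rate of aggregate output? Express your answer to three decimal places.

Labor's share = 1 − 0.49 − 0.28 = 0.23.
Physical capital: 0.49 × (-0.79) = -0.3871 pp.
The human-capital index: 0.28 × 0.01 = 0.0028 pp.
The labor force: 0.23 × 1.73 = 0.3979 pp.
Output growth = 1.94 + 0.0136 = 1.9536%.

Aggregate output growth was 1.954%.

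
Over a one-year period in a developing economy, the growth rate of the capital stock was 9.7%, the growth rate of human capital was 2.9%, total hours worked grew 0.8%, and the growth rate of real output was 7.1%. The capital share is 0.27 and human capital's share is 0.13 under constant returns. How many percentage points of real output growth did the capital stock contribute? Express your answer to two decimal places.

2.62 pp

Contribution = share × growth = 0.27 × 9.7 = 2.619 pp.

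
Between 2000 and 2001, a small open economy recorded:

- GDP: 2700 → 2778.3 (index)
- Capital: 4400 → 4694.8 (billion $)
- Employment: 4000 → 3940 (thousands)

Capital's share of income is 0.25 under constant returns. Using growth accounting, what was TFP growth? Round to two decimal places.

2.35%

GDP growth = (2778.3 − 2700) / 2700 = 2.9%.
Capital growth = (4694.8 − 4400) / 4400 = 6.7%.
Employment growth = (3940 − 4000) / 4000 = -1.5%.
Labor's share = 1 − 0.25 = 0.75.
Capital: 0.25 × 6.7 = 1.675 pp.
Employment: 0.75 × (-1.5) = -1.125 pp.
TFP growth = 2.9 − 0.55 = 2.35%.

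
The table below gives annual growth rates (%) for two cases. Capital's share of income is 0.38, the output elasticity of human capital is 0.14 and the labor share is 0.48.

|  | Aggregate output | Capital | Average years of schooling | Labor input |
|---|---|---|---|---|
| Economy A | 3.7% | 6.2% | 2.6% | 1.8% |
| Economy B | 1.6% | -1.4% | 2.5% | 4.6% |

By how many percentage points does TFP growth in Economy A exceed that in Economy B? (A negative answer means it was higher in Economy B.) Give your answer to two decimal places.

Labor's share = 1 − 0.38 − 0.14 = 0.48.
Economy A: TFP = 3.7 − 2.356 − 0.364 − 0.864 = 0.116%.
Economy B: TFP = 1.6 + 0.532 − 0.35 − 2.208 = -0.426%.
Difference = 0.116 − (-0.426) = 0.542 pp.

0.54 percentage points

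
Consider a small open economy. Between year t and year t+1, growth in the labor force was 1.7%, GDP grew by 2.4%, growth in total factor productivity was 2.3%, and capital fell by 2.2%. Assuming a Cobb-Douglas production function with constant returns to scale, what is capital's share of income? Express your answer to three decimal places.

gY = gA + α·gK + (1−α)·gL, so gY − gA − gL = α(gK − gL).
2.4 − 2.3 − 1.7 = α × (-2.2 − 1.7).
-1.6 = -3.9 α, so α = 0.41026.

0.410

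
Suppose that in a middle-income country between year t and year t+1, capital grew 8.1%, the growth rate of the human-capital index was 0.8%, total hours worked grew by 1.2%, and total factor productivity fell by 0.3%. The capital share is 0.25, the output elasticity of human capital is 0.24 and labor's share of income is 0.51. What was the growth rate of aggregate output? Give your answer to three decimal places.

Aggregate output grew 2.529%.

Labor's share = 1 − 0.25 − 0.24 = 0.51.
Capital: 0.25 × 8.1 = 2.025 pp.
The human-capital index: 0.24 × 0.8 = 0.192 pp.
Total hours worked: 0.51 × 1.2 = 0.612 pp.
Output growth = -0.3 + 2.829 = 2.529%.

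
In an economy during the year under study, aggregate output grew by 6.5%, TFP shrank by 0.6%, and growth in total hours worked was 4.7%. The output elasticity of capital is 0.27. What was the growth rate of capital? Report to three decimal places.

13.589%

Labor's share = 1 − 0.27 = 0.73.
gY = gA + 0.73×4.7 + 0.27×g.
0.27×g = 6.5 + 0.6 − 3.431 = 3.669.
g = 3.669 / 0.27 = 13.58889%.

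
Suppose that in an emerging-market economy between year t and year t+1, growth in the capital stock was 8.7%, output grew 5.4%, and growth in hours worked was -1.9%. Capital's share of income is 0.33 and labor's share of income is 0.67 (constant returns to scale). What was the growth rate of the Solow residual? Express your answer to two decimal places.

3.80%

Labor's share = 1 − 0.33 = 0.67.
The capital stock: 0.33 × 8.7 = 2.871 pp.
Hours worked: 0.67 × (-1.9) = -1.273 pp.
TFP growth = 5.4 − 1.598 = 3.802%.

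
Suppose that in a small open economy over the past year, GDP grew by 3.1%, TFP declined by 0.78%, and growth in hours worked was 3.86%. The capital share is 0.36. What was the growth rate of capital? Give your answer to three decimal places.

Labor's share = 1 − 0.36 = 0.64.
gY = gA + 0.64×3.86 + 0.36×g.
0.36×g = 3.1 + 0.78 − 2.4704 = 1.4096.
g = 1.4096 / 0.36 = 3.91556%.

3.916%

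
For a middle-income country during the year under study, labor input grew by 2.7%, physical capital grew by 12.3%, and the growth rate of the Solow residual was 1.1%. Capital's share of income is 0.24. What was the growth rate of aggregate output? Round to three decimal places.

6.104%

Labor's share = 1 − 0.24 = 0.76.
Physical capital: 0.24 × 12.3 = 2.952 pp.
Labor input: 0.76 × 2.7 = 2.052 pp.
Output growth = 1.1 + 5.004 = 6.104%.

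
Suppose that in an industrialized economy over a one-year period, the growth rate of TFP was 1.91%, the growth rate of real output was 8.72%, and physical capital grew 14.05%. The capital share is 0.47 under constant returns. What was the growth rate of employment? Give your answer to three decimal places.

Labor's share = 1 − 0.47 = 0.53.
gY = gA + 0.47×14.05 + 0.53×g.
0.53×g = 8.72 − 1.91 − 6.6035 = 0.2065.
g = 0.2065 / 0.53 = 0.38962%.

0.390%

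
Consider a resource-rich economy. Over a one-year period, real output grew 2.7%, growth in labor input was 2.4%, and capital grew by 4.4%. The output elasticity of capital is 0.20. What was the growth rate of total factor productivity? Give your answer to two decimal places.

-0.10%

Labor's share = 1 − 0.2 = 0.8.
Capital: 0.2 × 4.4 = 0.88 pp.
Labor input: 0.8 × 2.4 = 1.92 pp.
TFP growth = 2.7 − 2.8 = -0.1%.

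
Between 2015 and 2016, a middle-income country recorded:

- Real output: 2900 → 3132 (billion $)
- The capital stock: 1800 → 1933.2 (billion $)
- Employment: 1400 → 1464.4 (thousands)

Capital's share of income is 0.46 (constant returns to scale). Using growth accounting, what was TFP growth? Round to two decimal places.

Real output growth = (3132 − 2900) / 2900 = 8%.
The capital stock growth = (1933.2 − 1800) / 1800 = 7.4%.
Employment growth = (1464.4 − 1400) / 1400 = 4.6%.
Labor's share = 1 − 0.46 = 0.54.
The capital stock: 0.46 × 7.4 = 3.404 pp.
Employment: 0.54 × 4.6 = 2.484 pp.
TFP growth = 8 − 5.888 = 2.112%.

2.11%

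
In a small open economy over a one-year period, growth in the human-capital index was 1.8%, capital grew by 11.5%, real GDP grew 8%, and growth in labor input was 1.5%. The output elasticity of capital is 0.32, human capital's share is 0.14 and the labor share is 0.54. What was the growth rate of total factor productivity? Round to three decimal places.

Labor's share = 1 − 0.32 − 0.14 = 0.54.
Capital: 0.32 × 11.5 = 3.68 pp.
The human-capital index: 0.14 × 1.8 = 0.252 pp.
Labor input: 0.54 × 1.5 = 0.81 pp.
TFP growth = 8 − 4.742 = 3.258%.

3.258%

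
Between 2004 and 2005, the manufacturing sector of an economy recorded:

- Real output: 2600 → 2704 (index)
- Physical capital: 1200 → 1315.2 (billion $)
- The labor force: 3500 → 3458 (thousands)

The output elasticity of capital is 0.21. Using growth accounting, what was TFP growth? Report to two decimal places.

TFP growth was 2.93%.

Real output growth = (2704 − 2600) / 2600 = 4%.
Physical capital growth = (1315.2 − 1200) / 1200 = 9.6%.
The labor force growth = (3458 − 3500) / 3500 = -1.2%.
Labor's share = 1 − 0.21 = 0.79.
Physical capital: 0.21 × 9.6 = 2.016 pp.
The labor force: 0.79 × (-1.2) = -0.948 pp.
TFP growth = 4 − 1.068 = 2.932%.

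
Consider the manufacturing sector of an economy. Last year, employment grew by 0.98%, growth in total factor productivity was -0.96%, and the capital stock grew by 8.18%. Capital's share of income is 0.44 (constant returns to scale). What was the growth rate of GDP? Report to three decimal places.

GDP grew 3.188%.

Labor's share = 1 − 0.44 = 0.56.
The capital stock: 0.44 × 8.18 = 3.5992 pp.
Employment: 0.56 × 0.98 = 0.5488 pp.
Output growth = -0.96 + 4.148 = 3.188%.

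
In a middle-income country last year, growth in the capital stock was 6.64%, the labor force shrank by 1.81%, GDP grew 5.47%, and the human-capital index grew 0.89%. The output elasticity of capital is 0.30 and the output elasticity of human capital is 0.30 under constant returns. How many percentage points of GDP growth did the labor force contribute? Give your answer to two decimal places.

Labor's share = 1 − 0.3 − 0.3 = 0.4.
Contribution = share × growth = 0.4 × (-1.81) = -0.724 pp.

-0.72 pp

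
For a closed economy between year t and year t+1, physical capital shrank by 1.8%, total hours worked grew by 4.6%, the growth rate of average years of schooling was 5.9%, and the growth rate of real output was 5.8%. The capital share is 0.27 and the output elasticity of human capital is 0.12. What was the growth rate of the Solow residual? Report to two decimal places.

2.77%

Labor's share = 1 − 0.27 − 0.12 = 0.61.
Physical capital: 0.27 × (-1.8) = -0.486 pp.
Average years of schooling: 0.12 × 5.9 = 0.708 pp.
Total hours worked: 0.61 × 4.6 = 2.806 pp.
TFP growth = 5.8 − 3.028 = 2.772%.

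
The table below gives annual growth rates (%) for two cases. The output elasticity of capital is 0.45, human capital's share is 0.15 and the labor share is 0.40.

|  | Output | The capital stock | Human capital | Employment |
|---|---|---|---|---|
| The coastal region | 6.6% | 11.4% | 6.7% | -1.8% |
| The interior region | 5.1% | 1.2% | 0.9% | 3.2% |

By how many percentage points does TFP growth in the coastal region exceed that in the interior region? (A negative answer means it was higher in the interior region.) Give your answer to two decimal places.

-1.96 percentage points

Labor's share = 1 − 0.45 − 0.15 = 0.4.
The coastal region: TFP = 6.6 − 5.13 − 1.005 + 0.72 = 1.185%.
The interior region: TFP = 5.1 − 0.54 − 0.135 − 1.28 = 3.145%.
Difference = 1.185 − (3.145) = -1.96 pp.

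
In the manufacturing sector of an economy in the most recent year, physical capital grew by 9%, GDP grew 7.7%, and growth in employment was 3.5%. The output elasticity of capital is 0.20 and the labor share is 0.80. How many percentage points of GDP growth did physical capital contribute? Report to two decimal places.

1.80

Contribution = share × growth = 0.2 × 9 = 1.8 pp.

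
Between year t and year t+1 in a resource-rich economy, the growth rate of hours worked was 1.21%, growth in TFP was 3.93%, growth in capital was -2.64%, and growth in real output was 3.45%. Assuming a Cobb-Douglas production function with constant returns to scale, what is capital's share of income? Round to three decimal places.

Capital's share of income is 0.439.

gY = gA + α·gK + (1−α)·gL, so gY − gA − gL = α(gK − gL).
3.45 − 3.93 − 1.21 = α × (-2.64 − 1.21).
-1.69 = -3.85 α, so α = 0.43896.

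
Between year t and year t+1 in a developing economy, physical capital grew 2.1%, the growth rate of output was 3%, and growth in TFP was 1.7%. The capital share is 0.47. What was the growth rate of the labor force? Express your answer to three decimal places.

The labor force growth was 0.591%.

Labor's share = 1 − 0.47 = 0.53.
gY = gA + 0.47×2.1 + 0.53×g.
0.53×g = 3 − 1.7 − 0.987 = 0.313.
g = 0.313 / 0.53 = 0.59057%.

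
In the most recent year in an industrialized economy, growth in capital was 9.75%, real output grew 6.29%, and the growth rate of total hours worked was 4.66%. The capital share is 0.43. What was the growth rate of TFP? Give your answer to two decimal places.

-0.56%

Labor's share = 1 − 0.43 = 0.57.
Capital: 0.43 × 9.75 = 4.1925 pp.
Total hours worked: 0.57 × 4.66 = 2.6562 pp.
TFP growth = 6.29 − 6.8487 = -0.5587%.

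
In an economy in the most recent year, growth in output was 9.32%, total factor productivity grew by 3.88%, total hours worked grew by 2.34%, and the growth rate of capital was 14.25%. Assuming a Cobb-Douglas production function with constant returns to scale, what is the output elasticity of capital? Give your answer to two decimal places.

gY = gA + α·gK + (1−α)·gL, so gY − gA − gL = α(gK − gL).
9.32 − 3.88 − 2.34 = α × (14.25 − 2.34).
3.1 = 11.91 α, so α = 0.2603.

α = 0.26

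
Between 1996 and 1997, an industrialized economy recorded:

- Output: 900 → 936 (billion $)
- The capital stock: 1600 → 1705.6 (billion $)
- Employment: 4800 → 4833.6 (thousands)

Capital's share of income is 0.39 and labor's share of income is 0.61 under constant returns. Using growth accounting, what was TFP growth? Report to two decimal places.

Output growth = (936 − 900) / 900 = 4%.
The capital stock growth = (1705.6 − 1600) / 1600 = 6.6%.
Employment growth = (4833.6 − 4800) / 4800 = 0.7%.
Labor's share = 1 − 0.39 = 0.61.
The capital stock: 0.39 × 6.6 = 2.574 pp.
Employment: 0.61 × 0.7 = 0.427 pp.
TFP growth = 4 − 3.001 = 0.999%.

1.00%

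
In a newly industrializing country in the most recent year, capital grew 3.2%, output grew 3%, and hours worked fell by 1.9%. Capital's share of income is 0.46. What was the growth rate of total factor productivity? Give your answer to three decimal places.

2.554%

Labor's share = 1 − 0.46 = 0.54.
Capital: 0.46 × 3.2 = 1.472 pp.
Hours worked: 0.54 × (-1.9) = -1.026 pp.
TFP growth = 3 − 0.446 = 2.554%.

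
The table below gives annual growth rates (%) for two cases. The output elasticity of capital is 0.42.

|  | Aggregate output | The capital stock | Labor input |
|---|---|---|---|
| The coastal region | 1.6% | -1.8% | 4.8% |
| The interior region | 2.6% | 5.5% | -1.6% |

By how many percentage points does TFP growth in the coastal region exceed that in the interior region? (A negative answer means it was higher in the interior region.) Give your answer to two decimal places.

Labor's share = 1 − 0.42 = 0.58.
The coastal region: TFP = 1.6 + 0.756 − 2.784 = -0.428%.
The interior region: TFP = 2.6 − 2.31 + 0.928 = 1.218%.
Difference = -0.428 − (1.218) = -1.646 pp.

-1.65 percentage points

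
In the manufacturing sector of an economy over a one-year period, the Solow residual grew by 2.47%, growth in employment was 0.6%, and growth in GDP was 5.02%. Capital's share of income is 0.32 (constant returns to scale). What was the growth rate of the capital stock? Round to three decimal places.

Labor's share = 1 − 0.32 = 0.68.
gY = gA + 0.68×0.6 + 0.32×g.
0.32×g = 5.02 − 2.47 − 0.408 = 2.142.
g = 2.142 / 0.32 = 6.69375%.

6.694%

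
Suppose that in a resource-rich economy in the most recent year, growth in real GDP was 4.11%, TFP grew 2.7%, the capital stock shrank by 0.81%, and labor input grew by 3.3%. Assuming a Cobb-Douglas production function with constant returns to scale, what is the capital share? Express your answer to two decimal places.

0.46

gY = gA + α·gK + (1−α)·gL, so gY − gA − gL = α(gK − gL).
4.11 − 2.7 − 3.3 = α × (-0.81 − 3.3).
-1.89 = -4.11 α, so α = 0.4599.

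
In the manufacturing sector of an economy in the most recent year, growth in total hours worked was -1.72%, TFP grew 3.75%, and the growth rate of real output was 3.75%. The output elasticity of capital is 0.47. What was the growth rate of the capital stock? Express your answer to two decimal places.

The capital stock grew 1.94%.

Labor's share = 1 − 0.47 = 0.53.
gY = gA + 0.53×(-1.72) + 0.47×g.
0.47×g = 3.75 − 3.75 + 0.9116 = 0.9116.
g = 0.9116 / 0.47 = 1.9396%.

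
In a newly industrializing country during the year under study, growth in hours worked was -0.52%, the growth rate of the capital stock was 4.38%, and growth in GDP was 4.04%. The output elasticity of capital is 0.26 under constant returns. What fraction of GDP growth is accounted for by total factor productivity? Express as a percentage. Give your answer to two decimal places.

81.34%

Labor's share = 1 − 0.26 = 0.74.
The capital stock: 0.26 × 4.38 = 1.1388 pp.
Hours worked: 0.74 × (-0.52) = -0.3848 pp.
TFP growth = 4.04 − 0.754 = 3.286%.
TFP share of growth = 3.286 / 4.04 × 100 = 81.3366%.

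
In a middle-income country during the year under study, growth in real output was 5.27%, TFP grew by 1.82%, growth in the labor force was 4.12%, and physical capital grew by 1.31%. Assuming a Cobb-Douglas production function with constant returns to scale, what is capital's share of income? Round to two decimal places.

α = 0.24

gY = gA + α·gK + (1−α)·gL, so gY − gA − gL = α(gK − gL).
5.27 − 1.82 − 4.12 = α × (1.31 − 4.12).
-0.67 = -2.81 α, so α = 0.2384.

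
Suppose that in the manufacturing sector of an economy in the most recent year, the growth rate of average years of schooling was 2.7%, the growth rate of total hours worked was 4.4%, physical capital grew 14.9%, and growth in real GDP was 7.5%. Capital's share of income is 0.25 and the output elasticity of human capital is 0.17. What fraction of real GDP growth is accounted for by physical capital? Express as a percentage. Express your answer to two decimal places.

49.67%

Physical capital contributed 0.25 × 14.9 = 3.725 pp.
Share of growth = 3.725 / 7.5 × 100 = 49.6667%.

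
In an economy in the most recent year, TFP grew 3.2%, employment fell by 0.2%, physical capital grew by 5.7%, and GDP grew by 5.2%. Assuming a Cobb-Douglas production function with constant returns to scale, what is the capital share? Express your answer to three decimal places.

gY = gA + α·gK + (1−α)·gL, so gY − gA − gL = α(gK − gL).
5.2 − 3.2 + 0.2 = α × (5.7 − (-0.2)).
2.2 = 5.9 α, so α = 0.37288.

The capital share is 0.373.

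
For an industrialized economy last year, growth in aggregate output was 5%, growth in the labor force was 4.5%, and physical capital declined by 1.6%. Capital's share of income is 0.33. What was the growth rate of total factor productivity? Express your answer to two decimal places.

2.51%

Labor's share = 1 − 0.33 = 0.67.
Physical capital: 0.33 × (-1.6) = -0.528 pp.
The labor force: 0.67 × 4.5 = 3.015 pp.
TFP growth = 5 − 2.487 = 2.513%.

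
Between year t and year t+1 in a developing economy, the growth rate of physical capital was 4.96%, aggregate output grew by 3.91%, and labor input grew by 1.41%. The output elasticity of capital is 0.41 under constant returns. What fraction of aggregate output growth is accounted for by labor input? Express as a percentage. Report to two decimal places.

Labor's share = 1 − 0.41 = 0.59.
Labor input contributed 0.59 × 1.41 = 0.8319 pp.
Share of growth = 0.8319 / 3.91 × 100 = 21.2762%.

Labor input accounted for 21.28% of growth.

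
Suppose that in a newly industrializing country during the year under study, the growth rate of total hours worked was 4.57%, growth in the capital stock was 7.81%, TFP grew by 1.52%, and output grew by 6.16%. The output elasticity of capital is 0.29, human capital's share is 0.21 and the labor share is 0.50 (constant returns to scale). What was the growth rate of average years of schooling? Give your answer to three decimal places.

Labor's share = 1 − 0.29 − 0.21 = 0.5.
gY = gA + 0.29×7.81 + 0.5×4.57 + 0.21×g.
0.21×g = 6.16 − 1.52 − 4.5499 = 0.0901.
g = 0.0901 / 0.21 = 0.42905%.

Average years of schooling growth was 0.429%.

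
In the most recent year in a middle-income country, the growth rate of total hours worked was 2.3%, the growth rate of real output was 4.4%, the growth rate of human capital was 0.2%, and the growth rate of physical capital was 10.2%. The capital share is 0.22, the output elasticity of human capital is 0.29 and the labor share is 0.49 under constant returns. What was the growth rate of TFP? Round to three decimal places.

Labor's share = 1 − 0.22 − 0.29 = 0.49.
Physical capital: 0.22 × 10.2 = 2.244 pp.
Human capital: 0.29 × 0.2 = 0.058 pp.
Total hours worked: 0.49 × 2.3 = 1.127 pp.
TFP growth = 4.4 − 3.429 = 0.971%.

0.971%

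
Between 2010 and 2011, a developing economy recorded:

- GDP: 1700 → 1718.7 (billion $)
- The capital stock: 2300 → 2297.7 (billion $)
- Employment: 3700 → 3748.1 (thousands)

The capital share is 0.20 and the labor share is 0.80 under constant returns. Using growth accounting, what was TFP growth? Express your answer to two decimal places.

GDP growth = (1718.7 − 1700) / 1700 = 1.1%.
The capital stock growth = (2297.7 − 2300) / 2300 = -0.1%.
Employment growth = (3748.1 − 3700) / 3700 = 1.3%.
Labor's share = 1 − 0.2 = 0.8.
The capital stock: 0.2 × (-0.1) = -0.02 pp.
Employment: 0.8 × 1.3 = 1.04 pp.
TFP growth = 1.1 − 1.02 = 0.08%.

TFP grew 0.08%.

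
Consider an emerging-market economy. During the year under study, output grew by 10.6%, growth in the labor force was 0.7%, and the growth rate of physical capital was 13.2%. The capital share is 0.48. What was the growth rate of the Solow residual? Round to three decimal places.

The Solow residual grew 3.900%.

Labor's share = 1 − 0.48 = 0.52.
Physical capital: 0.48 × 13.2 = 6.336 pp.
The labor force: 0.52 × 0.7 = 0.364 pp.
TFP growth = 10.6 − 6.7 = 3.9%.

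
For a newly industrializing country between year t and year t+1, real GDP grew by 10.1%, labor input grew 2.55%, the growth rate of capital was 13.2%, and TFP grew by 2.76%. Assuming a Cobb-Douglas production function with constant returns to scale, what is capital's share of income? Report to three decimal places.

Capital's share of income is 0.450.

gY = gA + α·gK + (1−α)·gL, so gY − gA − gL = α(gK − gL).
10.1 − 2.76 − 2.55 = α × (13.2 − 2.55).
4.79 = 10.65 α, so α = 0.44977.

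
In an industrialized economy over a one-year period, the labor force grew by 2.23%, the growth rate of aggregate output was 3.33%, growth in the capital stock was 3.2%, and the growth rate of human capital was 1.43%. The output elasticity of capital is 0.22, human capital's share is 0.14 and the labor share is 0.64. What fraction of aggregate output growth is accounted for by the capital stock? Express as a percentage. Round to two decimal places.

21.14%

The capital stock contributed 0.22 × 3.2 = 0.704 pp.
Share of growth = 0.704 / 3.33 × 100 = 21.1411%.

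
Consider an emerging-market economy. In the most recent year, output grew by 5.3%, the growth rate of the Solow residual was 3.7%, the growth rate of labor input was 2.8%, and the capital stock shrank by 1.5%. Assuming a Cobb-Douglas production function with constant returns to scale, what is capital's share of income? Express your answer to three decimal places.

gY = gA + α·gK + (1−α)·gL, so gY − gA − gL = α(gK − gL).
5.3 − 3.7 − 2.8 = α × (-1.5 − 2.8).
-1.2 = -4.3 α, so α = 0.27907.

α = 0.279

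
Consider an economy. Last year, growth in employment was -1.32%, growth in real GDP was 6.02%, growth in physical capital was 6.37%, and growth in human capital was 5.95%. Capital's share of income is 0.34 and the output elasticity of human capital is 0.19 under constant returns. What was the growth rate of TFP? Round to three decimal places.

TFP growth was 3.344%.

Labor's share = 1 − 0.34 − 0.19 = 0.47.
Physical capital: 0.34 × 6.37 = 2.1658 pp.
Human capital: 0.19 × 5.95 = 1.1305 pp.
Employment: 0.47 × (-1.32) = -0.6204 pp.
TFP growth = 6.02 − 2.6759 = 3.3441%.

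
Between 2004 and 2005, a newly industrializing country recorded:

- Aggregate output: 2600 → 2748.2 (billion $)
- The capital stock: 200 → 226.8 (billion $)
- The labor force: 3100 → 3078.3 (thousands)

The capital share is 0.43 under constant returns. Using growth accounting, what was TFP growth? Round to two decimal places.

0.34%

Aggregate output growth = (2748.2 − 2600) / 2600 = 5.7%.
The capital stock growth = (226.8 − 200) / 200 = 13.4%.
The labor force growth = (3078.3 − 3100) / 3100 = -0.7%.
Labor's share = 1 − 0.43 = 0.57.
The capital stock: 0.43 × 13.4 = 5.762 pp.
The labor force: 0.57 × (-0.7) = -0.399 pp.
TFP growth = 5.7 − 5.363 = 0.337%.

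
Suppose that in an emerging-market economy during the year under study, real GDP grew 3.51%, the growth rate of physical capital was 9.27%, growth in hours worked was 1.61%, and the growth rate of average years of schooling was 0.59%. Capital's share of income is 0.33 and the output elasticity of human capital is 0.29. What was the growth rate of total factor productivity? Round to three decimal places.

-0.332%

Labor's share = 1 − 0.33 − 0.29 = 0.38.
Physical capital: 0.33 × 9.27 = 3.0591 pp.
Average years of schooling: 0.29 × 0.59 = 0.1711 pp.
Hours worked: 0.38 × 1.61 = 0.6118 pp.
TFP growth = 3.51 − 3.842 = -0.332%.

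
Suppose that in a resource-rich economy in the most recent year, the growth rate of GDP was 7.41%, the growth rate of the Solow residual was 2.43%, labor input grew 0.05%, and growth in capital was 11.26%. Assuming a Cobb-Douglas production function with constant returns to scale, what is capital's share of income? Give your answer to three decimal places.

Capital's share of income is 0.440.

gY = gA + α·gK + (1−α)·gL, so gY − gA − gL = α(gK − gL).
7.41 − 2.43 − 0.05 = α × (11.26 − 0.05).
4.93 = 11.21 α, so α = 0.43979.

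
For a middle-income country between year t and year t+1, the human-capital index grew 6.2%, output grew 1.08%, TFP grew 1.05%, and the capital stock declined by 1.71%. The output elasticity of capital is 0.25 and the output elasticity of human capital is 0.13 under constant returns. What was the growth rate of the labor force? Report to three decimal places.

-0.562%

Labor's share = 1 − 0.25 − 0.13 = 0.62.
gY = gA + 0.25×(-1.71) + 0.13×6.2 + 0.62×g.
0.62×g = 1.08 − 1.05 − 0.3785 = -0.3485.
g = -0.3485 / 0.62 = -0.5621%.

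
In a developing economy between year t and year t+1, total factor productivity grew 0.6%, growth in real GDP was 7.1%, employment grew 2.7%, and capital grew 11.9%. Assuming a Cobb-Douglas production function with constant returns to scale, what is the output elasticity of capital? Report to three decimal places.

α = 0.413

gY = gA + α·gK + (1−α)·gL, so gY − gA − gL = α(gK − gL).
7.1 − 0.6 − 2.7 = α × (11.9 − 2.7).
3.8 = 9.2 α, so α = 0.41304.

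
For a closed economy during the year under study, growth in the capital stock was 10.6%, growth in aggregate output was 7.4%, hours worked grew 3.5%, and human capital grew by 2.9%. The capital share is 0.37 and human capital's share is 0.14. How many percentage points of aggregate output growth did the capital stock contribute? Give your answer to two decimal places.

3.92 pp

Contribution = share × growth = 0.37 × 10.6 = 3.922 pp.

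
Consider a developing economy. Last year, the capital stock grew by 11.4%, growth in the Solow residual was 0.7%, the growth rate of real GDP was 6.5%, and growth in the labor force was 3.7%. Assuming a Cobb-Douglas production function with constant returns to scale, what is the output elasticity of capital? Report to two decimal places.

gY = gA + α·gK + (1−α)·gL, so gY − gA − gL = α(gK − gL).
6.5 − 0.7 − 3.7 = α × (11.4 − 3.7).
2.1 = 7.7 α, so α = 0.2727.

0.27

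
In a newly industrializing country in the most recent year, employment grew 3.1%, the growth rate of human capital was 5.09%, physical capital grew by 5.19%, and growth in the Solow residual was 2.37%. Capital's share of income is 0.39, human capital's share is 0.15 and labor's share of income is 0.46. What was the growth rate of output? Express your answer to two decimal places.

Labor's share = 1 − 0.39 − 0.15 = 0.46.
Physical capital: 0.39 × 5.19 = 2.0241 pp.
Human capital: 0.15 × 5.09 = 0.7635 pp.
Employment: 0.46 × 3.1 = 1.426 pp.
Output growth = 2.37 + 4.2136 = 6.5836%.

6.58%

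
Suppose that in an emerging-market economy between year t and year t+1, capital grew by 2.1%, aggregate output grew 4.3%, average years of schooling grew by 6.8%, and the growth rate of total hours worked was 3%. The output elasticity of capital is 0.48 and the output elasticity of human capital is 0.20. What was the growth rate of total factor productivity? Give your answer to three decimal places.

0.972%

Labor's share = 1 − 0.48 − 0.2 = 0.32.
Capital: 0.48 × 2.1 = 1.008 pp.
Average years of schooling: 0.2 × 6.8 = 1.36 pp.
Total hours worked: 0.32 × 3 = 0.96 pp.
TFP growth = 4.3 − 3.328 = 0.972%.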